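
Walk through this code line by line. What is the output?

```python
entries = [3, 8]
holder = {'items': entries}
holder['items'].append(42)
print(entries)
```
[3, 8, 42]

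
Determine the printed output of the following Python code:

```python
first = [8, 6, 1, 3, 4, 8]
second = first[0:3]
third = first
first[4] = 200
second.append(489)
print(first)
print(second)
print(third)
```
[8, 6, 1, 3, 200, 8]
[8, 6, 1, 489]
[8, 6, 1, 3, 200, 8]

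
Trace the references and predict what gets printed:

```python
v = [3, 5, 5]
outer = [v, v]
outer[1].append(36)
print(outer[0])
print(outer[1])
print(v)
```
[3, 5, 5, 36]
[3, 5, 5, 36]
[3, 5, 5, 36]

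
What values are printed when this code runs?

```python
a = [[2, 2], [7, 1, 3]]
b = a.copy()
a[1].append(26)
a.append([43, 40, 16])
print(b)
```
[[2, 2], [7, 1, 3, 26]]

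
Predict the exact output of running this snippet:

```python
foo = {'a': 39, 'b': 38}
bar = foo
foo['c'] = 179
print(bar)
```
{'a': 39, 'b': 38, 'c': 179}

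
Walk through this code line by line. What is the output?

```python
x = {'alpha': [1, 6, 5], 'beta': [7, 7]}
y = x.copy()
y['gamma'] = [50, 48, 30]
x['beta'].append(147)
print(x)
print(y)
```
{'alpha': [1, 6, 5], 'beta': [7, 7, 147]}
{'alpha': [1, 6, 5], 'beta': [7, 7, 147], 'gamma': [50, 48, 30]}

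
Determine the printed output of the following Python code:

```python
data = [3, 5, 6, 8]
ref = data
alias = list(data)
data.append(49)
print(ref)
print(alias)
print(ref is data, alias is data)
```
[3, 5, 6, 8, 49]
[3, 5, 6, 8]
True False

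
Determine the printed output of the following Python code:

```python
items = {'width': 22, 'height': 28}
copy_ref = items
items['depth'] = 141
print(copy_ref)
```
{'width': 22, 'height': 28, 'depth': 141}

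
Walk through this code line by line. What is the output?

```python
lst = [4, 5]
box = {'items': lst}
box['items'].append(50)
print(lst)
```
[4, 5, 50]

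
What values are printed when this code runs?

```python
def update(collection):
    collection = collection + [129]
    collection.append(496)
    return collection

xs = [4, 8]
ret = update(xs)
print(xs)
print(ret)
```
[4, 8]
[4, 8, 129, 496]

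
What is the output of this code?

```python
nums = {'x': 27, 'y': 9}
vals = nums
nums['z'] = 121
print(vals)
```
{'x': 27, 'y': 9, 'z': 121}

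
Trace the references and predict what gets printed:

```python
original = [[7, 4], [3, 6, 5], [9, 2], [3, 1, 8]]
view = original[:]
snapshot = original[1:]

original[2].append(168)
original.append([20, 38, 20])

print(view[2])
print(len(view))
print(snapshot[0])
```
[9, 2, 168]
4
[3, 6, 5]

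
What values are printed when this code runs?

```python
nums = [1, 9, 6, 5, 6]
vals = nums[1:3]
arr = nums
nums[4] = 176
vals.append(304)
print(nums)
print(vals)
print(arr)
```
[1, 9, 6, 5, 176]
[9, 6, 304]
[1, 9, 6, 5, 176]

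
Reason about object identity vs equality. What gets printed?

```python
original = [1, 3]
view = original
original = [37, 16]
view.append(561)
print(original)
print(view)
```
[37, 16]
[1, 3, 561]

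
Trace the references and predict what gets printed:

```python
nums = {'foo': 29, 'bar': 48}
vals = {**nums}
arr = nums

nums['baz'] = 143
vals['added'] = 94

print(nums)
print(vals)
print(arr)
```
{'foo': 29, 'bar': 48, 'baz': 143}
{'foo': 29, 'bar': 48, 'added': 94}
{'foo': 29, 'bar': 48, 'baz': 143}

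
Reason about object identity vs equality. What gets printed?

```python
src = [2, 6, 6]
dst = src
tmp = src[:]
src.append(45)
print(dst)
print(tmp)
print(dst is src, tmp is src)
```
[2, 6, 6, 45]
[2, 6, 6]
True False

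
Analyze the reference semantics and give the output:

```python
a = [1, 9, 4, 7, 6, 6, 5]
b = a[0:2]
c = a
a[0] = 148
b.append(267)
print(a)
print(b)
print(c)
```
[148, 9, 4, 7, 6, 6, 5]
[1, 9, 267]
[148, 9, 4, 7, 6, 6, 5]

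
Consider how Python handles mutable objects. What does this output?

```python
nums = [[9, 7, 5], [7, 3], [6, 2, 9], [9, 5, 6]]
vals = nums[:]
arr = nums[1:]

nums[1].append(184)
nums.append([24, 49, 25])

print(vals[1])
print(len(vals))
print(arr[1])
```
[7, 3, 184]
4
[6, 2, 9]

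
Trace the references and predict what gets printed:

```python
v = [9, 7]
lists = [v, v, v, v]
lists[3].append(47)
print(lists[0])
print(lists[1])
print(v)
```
[9, 7, 47]
[9, 7, 47]
[9, 7, 47]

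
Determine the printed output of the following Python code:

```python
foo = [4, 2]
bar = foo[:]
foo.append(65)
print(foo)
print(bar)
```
[4, 2, 65]
[4, 2]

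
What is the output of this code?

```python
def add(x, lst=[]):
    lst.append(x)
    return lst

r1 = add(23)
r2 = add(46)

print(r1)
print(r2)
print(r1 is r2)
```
[23, 46]
[23, 46]
True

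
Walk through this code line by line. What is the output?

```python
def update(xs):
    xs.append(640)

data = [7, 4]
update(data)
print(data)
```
[7, 4, 640]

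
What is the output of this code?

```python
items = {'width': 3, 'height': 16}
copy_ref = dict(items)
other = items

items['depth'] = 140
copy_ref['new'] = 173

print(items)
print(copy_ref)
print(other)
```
{'width': 3, 'height': 16, 'depth': 140}
{'width': 3, 'height': 16, 'new': 173}
{'width': 3, 'height': 16, 'depth': 140}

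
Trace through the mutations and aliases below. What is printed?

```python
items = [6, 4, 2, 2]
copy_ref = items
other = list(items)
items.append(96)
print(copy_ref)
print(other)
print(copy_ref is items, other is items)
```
[6, 4, 2, 2, 96]
[6, 4, 2, 2]
True False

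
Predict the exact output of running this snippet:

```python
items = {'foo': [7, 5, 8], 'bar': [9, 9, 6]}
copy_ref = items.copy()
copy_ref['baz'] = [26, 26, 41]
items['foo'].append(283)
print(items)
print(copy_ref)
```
{'foo': [7, 5, 8, 283], 'bar': [9, 9, 6]}
{'foo': [7, 5, 8, 283], 'bar': [9, 9, 6], 'baz': [26, 26, 41]}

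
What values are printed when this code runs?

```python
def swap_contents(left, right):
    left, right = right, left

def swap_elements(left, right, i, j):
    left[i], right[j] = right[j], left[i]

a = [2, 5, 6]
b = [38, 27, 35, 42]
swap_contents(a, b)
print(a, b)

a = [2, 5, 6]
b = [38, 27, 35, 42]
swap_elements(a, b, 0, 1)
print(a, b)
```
[2, 5, 6] [38, 27, 35, 42]
[27, 5, 6] [38, 2, 35, 42]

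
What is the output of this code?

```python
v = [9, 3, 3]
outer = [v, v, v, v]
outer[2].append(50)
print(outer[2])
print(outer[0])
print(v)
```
[9, 3, 3, 50]
[9, 3, 3, 50]
[9, 3, 3, 50]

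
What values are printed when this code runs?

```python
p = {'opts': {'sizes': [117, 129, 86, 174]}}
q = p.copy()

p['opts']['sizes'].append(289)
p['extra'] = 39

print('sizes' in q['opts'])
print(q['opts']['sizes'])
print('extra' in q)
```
True
[117, 129, 86, 174, 289]
False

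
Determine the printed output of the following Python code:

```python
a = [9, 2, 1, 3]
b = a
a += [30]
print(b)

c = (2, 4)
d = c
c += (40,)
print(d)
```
[9, 2, 1, 3, 30]
(2, 4)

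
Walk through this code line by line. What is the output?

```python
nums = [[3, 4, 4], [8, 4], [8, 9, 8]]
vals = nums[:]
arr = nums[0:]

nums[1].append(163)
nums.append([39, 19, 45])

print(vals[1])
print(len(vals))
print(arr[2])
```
[8, 4, 163]
3
[8, 9, 8]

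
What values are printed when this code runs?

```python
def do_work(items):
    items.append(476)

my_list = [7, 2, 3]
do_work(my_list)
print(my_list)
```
[7, 2, 3, 476]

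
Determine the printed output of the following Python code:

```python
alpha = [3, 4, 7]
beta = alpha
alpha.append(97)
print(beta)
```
[3, 4, 7, 97]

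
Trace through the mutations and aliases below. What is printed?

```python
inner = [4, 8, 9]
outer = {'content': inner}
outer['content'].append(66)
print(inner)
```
[4, 8, 9, 66]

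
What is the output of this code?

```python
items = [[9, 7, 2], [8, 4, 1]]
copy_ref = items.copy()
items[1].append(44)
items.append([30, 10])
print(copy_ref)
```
[[9, 7, 2], [8, 4, 1, 44]]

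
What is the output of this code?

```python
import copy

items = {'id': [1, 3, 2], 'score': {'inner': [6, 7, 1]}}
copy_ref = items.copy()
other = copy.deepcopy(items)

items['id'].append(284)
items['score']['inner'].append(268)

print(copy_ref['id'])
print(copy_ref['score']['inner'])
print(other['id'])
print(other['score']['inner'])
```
[1, 3, 2, 284]
[6, 7, 1, 268]
[1, 3, 2]
[6, 7, 1]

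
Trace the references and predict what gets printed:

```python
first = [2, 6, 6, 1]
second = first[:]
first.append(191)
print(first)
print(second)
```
[2, 6, 6, 1, 191]
[2, 6, 6, 1]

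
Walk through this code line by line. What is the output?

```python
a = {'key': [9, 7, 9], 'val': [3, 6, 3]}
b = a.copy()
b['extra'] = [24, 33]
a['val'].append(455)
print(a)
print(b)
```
{'key': [9, 7, 9], 'val': [3, 6, 3, 455]}
{'key': [9, 7, 9], 'val': [3, 6, 3, 455], 'extra': [24, 33]}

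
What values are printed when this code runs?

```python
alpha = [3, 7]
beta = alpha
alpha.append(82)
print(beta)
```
[3, 7, 82]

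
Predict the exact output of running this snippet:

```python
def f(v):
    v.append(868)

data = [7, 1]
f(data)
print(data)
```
[7, 1, 868]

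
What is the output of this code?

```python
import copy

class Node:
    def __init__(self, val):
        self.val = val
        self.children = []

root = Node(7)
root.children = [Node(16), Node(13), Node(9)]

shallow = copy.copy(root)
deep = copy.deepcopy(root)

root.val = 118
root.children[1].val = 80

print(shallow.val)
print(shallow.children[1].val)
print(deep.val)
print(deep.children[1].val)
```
7
80
7
13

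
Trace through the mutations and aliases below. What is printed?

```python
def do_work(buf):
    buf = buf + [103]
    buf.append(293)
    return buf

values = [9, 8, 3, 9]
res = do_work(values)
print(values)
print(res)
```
[9, 8, 3, 9]
[9, 8, 3, 9, 103, 293]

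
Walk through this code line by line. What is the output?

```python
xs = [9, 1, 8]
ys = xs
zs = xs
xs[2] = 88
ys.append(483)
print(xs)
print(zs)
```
[9, 1, 88, 483]
[9, 1, 88, 483]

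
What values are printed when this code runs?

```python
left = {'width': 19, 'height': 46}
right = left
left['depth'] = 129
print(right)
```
{'width': 19, 'height': 46, 'depth': 129}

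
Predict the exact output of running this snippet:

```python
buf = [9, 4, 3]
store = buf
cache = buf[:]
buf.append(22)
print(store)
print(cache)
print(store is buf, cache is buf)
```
[9, 4, 3, 22]
[9, 4, 3]
True False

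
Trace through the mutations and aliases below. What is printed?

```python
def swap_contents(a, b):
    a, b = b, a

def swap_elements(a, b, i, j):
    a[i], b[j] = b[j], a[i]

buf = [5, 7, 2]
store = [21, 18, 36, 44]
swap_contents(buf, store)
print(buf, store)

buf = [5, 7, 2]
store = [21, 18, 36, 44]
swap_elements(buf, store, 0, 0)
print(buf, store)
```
[5, 7, 2] [21, 18, 36, 44]
[21, 7, 2] [5, 18, 36, 44]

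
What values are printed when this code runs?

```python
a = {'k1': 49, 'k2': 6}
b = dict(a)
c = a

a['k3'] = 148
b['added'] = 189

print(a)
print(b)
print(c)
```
{'k1': 49, 'k2': 6, 'k3': 148}
{'k1': 49, 'k2': 6, 'added': 189}
{'k1': 49, 'k2': 6, 'k3': 148}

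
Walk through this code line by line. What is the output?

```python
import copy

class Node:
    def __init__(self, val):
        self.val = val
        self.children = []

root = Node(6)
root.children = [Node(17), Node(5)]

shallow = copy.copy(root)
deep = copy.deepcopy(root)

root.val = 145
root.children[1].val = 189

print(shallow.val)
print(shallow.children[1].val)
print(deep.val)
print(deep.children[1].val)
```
6
189
6
5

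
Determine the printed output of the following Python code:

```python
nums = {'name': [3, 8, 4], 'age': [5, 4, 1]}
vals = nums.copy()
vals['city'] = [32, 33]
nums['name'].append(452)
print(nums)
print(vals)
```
{'name': [3, 8, 4, 452], 'age': [5, 4, 1]}
{'name': [3, 8, 4, 452], 'age': [5, 4, 1], 'city': [32, 33]}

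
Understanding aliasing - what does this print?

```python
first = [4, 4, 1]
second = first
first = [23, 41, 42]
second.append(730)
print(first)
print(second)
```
[23, 41, 42]
[4, 4, 1, 730]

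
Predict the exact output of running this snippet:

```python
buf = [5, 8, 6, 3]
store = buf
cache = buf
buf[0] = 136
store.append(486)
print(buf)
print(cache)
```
[136, 8, 6, 3, 486]
[136, 8, 6, 3, 486]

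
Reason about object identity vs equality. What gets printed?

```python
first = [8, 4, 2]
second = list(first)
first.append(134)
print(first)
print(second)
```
[8, 4, 2, 134]
[8, 4, 2]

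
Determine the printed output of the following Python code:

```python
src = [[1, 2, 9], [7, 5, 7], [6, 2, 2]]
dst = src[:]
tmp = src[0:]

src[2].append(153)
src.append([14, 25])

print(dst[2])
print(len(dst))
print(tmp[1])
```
[6, 2, 2, 153]
3
[7, 5, 7]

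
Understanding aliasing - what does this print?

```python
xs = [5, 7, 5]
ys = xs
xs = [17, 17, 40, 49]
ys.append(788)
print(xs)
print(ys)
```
[17, 17, 40, 49]
[5, 7, 5, 788]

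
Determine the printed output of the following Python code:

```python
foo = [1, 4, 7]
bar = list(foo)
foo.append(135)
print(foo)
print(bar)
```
[1, 4, 7, 135]
[1, 4, 7]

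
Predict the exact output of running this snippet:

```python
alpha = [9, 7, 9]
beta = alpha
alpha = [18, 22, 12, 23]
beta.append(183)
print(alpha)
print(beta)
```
[18, 22, 12, 23]
[9, 7, 9, 183]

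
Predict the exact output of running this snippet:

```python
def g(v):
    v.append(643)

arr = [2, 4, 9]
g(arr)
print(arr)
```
[2, 4, 9, 643]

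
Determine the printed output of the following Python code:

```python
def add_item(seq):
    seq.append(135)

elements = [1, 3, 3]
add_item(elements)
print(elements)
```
[1, 3, 3, 135]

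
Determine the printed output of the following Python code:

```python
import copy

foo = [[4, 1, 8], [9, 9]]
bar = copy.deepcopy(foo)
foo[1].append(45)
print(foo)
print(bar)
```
[[4, 1, 8], [9, 9, 45]]
[[4, 1, 8], [9, 9]]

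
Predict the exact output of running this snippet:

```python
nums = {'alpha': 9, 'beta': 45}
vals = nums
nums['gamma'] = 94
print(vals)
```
{'alpha': 9, 'beta': 45, 'gamma': 94}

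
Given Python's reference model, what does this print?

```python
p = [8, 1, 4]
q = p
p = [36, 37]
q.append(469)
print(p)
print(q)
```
[36, 37]
[8, 1, 4, 469]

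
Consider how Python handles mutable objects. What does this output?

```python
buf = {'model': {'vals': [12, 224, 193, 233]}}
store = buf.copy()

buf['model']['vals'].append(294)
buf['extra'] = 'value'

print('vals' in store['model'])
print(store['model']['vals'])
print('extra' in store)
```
True
[12, 224, 193, 233, 294]
False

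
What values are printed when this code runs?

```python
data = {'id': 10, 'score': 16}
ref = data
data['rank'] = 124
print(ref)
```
{'id': 10, 'score': 16, 'rank': 124}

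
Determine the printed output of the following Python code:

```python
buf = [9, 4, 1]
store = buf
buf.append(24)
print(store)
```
[9, 4, 1, 24]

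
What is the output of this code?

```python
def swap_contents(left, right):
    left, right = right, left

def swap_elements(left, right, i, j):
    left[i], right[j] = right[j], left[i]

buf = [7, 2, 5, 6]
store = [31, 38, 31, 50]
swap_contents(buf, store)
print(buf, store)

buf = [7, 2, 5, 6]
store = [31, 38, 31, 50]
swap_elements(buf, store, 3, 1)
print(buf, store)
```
[7, 2, 5, 6] [31, 38, 31, 50]
[7, 2, 5, 38] [31, 6, 31, 50]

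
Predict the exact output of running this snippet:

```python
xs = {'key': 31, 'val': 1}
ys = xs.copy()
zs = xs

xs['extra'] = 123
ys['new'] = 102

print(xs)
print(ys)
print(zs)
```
{'key': 31, 'val': 1, 'extra': 123}
{'key': 31, 'val': 1, 'new': 102}
{'key': 31, 'val': 1, 'extra': 123}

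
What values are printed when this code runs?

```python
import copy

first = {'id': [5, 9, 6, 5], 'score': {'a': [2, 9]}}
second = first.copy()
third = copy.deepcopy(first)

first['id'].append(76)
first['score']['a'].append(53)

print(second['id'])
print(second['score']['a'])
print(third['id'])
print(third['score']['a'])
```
[5, 9, 6, 5, 76]
[2, 9, 53]
[5, 9, 6, 5]
[2, 9]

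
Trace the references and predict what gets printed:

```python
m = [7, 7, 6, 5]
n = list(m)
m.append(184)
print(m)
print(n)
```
[7, 7, 6, 5, 184]
[7, 7, 6, 5]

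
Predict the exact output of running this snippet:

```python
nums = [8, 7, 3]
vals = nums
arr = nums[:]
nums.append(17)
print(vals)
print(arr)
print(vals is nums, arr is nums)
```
[8, 7, 3, 17]
[8, 7, 3]
True False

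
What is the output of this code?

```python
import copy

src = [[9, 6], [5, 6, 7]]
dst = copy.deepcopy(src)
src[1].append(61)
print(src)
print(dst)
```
[[9, 6], [5, 6, 7, 61]]
[[9, 6], [5, 6, 7]]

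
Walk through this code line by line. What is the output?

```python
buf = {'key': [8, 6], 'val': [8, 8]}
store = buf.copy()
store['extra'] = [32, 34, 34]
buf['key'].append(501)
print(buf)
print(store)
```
{'key': [8, 6, 501], 'val': [8, 8]}
{'key': [8, 6, 501], 'val': [8, 8], 'extra': [32, 34, 34]}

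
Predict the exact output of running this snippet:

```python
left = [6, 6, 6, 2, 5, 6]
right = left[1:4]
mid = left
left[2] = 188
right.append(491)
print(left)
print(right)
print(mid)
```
[6, 6, 188, 2, 5, 6]
[6, 6, 2, 491]
[6, 6, 188, 2, 5, 6]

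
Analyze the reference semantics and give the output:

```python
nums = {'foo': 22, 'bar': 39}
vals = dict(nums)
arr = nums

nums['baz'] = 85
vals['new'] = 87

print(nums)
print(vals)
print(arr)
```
{'foo': 22, 'bar': 39, 'baz': 85}
{'foo': 22, 'bar': 39, 'new': 87}
{'foo': 22, 'bar': 39, 'baz': 85}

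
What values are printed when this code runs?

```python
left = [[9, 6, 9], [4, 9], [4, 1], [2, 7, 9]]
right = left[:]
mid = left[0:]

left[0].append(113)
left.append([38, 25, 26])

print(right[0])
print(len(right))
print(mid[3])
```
[9, 6, 9, 113]
4
[2, 7, 9]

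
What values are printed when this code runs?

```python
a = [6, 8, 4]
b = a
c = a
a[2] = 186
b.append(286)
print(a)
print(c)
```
[6, 8, 186, 286]
[6, 8, 186, 286]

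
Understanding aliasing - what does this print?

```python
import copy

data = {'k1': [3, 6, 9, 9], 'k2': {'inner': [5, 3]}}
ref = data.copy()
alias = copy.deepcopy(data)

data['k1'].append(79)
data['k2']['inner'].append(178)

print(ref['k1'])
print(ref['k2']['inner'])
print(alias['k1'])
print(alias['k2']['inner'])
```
[3, 6, 9, 9, 79]
[5, 3, 178]
[3, 6, 9, 9]
[5, 3]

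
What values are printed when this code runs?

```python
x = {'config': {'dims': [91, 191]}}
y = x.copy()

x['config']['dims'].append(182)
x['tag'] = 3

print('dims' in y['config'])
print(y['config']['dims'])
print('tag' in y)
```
True
[91, 191, 182]
False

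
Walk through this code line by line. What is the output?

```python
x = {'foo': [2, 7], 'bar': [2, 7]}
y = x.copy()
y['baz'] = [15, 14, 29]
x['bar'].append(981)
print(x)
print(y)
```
{'foo': [2, 7], 'bar': [2, 7, 981]}
{'foo': [2, 7], 'bar': [2, 7, 981], 'baz': [15, 14, 29]}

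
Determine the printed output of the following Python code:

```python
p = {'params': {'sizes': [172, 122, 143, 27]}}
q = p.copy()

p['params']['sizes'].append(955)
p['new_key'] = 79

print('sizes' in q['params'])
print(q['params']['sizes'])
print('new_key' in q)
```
True
[172, 122, 143, 27, 955]
False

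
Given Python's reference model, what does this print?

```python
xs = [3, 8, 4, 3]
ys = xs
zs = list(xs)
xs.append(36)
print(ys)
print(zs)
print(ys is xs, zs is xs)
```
[3, 8, 4, 3, 36]
[3, 8, 4, 3]
True False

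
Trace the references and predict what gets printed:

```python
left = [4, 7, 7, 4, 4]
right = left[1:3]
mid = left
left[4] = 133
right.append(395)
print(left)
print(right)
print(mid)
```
[4, 7, 7, 4, 133]
[7, 7, 395]
[4, 7, 7, 4, 133]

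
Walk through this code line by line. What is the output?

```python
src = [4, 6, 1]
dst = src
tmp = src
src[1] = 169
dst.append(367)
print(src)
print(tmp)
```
[4, 169, 1, 367]
[4, 169, 1, 367]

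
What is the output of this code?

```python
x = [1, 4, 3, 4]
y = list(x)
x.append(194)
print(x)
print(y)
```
[1, 4, 3, 4, 194]
[1, 4, 3, 4]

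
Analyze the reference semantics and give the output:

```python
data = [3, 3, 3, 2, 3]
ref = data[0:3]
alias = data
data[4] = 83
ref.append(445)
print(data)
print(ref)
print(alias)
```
[3, 3, 3, 2, 83]
[3, 3, 3, 445]
[3, 3, 3, 2, 83]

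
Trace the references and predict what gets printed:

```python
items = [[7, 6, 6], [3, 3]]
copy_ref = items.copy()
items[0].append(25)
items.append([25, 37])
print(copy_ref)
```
[[7, 6, 6, 25], [3, 3]]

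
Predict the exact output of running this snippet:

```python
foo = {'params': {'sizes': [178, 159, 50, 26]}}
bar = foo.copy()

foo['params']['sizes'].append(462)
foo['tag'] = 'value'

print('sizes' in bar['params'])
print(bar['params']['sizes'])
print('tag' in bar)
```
True
[178, 159, 50, 26, 462]
False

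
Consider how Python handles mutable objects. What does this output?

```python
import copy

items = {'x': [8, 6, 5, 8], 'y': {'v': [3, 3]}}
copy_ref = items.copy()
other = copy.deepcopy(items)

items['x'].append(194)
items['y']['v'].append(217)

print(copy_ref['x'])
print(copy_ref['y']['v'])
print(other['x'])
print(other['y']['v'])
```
[8, 6, 5, 8, 194]
[3, 3, 217]
[8, 6, 5, 8]
[3, 3]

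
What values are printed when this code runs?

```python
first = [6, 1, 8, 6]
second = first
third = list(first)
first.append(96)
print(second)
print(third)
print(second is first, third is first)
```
[6, 1, 8, 6, 96]
[6, 1, 8, 6]
True False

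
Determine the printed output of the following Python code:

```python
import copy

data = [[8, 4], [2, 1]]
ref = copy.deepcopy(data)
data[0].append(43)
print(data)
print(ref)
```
[[8, 4, 43], [2, 1]]
[[8, 4], [2, 1]]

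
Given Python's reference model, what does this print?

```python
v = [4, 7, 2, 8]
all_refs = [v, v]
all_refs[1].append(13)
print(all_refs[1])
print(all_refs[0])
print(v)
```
[4, 7, 2, 8, 13]
[4, 7, 2, 8, 13]
[4, 7, 2, 8, 13]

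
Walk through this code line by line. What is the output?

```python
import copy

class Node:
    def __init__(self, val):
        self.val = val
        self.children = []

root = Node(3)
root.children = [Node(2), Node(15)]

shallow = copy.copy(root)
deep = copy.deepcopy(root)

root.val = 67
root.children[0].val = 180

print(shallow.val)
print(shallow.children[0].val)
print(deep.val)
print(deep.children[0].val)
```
3
180
3
2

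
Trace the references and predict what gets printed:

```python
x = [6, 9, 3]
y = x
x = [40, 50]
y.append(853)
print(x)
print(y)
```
[40, 50]
[6, 9, 3, 853]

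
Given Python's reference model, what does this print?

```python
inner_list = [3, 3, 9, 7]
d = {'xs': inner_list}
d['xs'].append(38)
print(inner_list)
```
[3, 3, 9, 7, 38]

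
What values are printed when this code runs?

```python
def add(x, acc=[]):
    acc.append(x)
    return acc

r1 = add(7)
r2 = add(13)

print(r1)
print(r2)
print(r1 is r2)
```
[7, 13]
[7, 13]
True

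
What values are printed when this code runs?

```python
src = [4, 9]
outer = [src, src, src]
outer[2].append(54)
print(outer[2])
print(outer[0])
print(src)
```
[4, 9, 54]
[4, 9, 54]
[4, 9, 54]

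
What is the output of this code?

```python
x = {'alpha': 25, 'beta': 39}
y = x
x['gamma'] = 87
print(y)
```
{'alpha': 25, 'beta': 39, 'gamma': 87}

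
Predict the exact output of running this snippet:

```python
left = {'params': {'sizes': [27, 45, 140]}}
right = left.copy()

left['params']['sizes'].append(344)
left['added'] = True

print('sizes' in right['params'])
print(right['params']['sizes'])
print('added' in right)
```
True
[27, 45, 140, 344]
False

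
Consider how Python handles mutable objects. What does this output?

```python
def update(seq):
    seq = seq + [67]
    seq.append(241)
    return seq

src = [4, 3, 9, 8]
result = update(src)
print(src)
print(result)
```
[4, 3, 9, 8]
[4, 3, 9, 8, 67, 241]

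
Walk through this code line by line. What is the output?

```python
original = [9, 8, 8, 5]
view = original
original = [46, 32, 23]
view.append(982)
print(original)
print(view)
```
[46, 32, 23]
[9, 8, 8, 5, 982]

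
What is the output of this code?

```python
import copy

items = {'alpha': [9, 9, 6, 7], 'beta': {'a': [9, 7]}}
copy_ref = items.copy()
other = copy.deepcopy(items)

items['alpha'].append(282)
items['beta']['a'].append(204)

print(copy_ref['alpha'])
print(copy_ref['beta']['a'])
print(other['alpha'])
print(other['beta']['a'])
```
[9, 9, 6, 7, 282]
[9, 7, 204]
[9, 9, 6, 7]
[9, 7]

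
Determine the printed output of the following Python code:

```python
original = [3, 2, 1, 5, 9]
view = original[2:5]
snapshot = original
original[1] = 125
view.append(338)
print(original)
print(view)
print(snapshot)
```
[3, 125, 1, 5, 9]
[1, 5, 9, 338]
[3, 125, 1, 5, 9]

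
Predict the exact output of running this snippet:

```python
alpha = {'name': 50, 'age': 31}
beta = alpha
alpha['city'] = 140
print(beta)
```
{'name': 50, 'age': 31, 'city': 140}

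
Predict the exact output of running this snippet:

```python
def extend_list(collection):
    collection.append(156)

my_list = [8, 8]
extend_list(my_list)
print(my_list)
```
[8, 8, 156]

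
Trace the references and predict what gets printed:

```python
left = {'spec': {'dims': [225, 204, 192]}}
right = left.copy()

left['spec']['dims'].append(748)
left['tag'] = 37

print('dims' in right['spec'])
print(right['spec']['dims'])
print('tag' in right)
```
True
[225, 204, 192, 748]
False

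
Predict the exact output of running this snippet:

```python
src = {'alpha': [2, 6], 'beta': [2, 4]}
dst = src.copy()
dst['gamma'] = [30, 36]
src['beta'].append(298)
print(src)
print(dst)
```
{'alpha': [2, 6], 'beta': [2, 4, 298]}
{'alpha': [2, 6], 'beta': [2, 4, 298], 'gamma': [30, 36]}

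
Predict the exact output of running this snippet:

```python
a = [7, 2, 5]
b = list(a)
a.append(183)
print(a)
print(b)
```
[7, 2, 5, 183]
[7, 2, 5]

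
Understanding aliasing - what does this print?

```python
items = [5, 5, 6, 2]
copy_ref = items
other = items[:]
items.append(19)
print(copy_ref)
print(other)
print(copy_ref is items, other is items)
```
[5, 5, 6, 2, 19]
[5, 5, 6, 2]
True False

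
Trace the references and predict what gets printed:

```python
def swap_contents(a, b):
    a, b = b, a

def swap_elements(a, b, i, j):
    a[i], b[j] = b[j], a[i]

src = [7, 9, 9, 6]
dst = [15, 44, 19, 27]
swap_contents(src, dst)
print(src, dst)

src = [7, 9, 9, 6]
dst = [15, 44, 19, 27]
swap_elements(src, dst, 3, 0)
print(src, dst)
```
[7, 9, 9, 6] [15, 44, 19, 27]
[7, 9, 9, 15] [6, 44, 19, 27]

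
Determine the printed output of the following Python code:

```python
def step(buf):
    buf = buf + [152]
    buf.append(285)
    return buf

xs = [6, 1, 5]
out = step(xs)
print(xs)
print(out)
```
[6, 1, 5]
[6, 1, 5, 152, 285]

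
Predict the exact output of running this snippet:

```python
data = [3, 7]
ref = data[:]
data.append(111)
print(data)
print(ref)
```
[3, 7, 111]
[3, 7]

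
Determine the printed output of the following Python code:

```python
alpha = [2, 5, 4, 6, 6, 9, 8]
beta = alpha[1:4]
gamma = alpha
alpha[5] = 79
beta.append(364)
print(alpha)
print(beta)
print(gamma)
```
[2, 5, 4, 6, 6, 79, 8]
[5, 4, 6, 364]
[2, 5, 4, 6, 6, 79, 8]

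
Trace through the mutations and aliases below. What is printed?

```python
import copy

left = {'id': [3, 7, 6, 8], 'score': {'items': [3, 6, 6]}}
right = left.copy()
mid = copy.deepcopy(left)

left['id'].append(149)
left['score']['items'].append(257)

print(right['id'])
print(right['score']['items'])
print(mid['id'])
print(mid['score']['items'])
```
[3, 7, 6, 8, 149]
[3, 6, 6, 257]
[3, 7, 6, 8]
[3, 6, 6]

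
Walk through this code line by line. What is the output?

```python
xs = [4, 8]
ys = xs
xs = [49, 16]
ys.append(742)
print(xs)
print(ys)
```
[49, 16]
[4, 8, 742]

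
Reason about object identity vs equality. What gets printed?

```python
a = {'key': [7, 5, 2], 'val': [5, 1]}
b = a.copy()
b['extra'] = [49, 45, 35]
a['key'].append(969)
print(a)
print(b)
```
{'key': [7, 5, 2, 969], 'val': [5, 1]}
{'key': [7, 5, 2, 969], 'val': [5, 1], 'extra': [49, 45, 35]}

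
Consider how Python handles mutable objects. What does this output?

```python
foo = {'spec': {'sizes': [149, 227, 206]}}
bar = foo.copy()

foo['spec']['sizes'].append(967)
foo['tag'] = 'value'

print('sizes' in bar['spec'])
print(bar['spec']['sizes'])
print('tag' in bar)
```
True
[149, 227, 206, 967]
False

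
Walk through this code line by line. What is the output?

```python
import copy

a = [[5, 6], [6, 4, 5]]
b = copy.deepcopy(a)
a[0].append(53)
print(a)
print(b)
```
[[5, 6, 53], [6, 4, 5]]
[[5, 6], [6, 4, 5]]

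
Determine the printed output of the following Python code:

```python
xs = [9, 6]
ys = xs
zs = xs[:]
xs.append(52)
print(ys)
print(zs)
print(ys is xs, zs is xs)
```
[9, 6, 52]
[9, 6]
True False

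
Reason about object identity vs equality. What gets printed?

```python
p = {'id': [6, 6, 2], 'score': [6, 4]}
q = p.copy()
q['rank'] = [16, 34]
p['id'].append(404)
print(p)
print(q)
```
{'id': [6, 6, 2, 404], 'score': [6, 4]}
{'id': [6, 6, 2, 404], 'score': [6, 4], 'rank': [16, 34]}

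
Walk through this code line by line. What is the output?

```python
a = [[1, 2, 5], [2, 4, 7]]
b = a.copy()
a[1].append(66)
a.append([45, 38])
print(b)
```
[[1, 2, 5], [2, 4, 7, 66]]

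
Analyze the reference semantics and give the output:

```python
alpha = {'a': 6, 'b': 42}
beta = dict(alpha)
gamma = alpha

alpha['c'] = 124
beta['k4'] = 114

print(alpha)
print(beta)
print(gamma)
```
{'a': 6, 'b': 42, 'c': 124}
{'a': 6, 'b': 42, 'k4': 114}
{'a': 6, 'b': 42, 'c': 124}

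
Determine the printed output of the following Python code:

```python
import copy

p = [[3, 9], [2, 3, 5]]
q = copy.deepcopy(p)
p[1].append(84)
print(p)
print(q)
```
[[3, 9], [2, 3, 5, 84]]
[[3, 9], [2, 3, 5]]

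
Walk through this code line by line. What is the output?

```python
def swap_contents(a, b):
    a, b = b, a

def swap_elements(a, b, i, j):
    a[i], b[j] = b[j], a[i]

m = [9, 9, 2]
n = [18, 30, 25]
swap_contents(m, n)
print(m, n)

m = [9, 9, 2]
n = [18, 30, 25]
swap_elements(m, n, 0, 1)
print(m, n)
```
[9, 9, 2] [18, 30, 25]
[30, 9, 2] [18, 9, 25]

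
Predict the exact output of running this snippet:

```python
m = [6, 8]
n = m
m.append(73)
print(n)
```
[6, 8, 73]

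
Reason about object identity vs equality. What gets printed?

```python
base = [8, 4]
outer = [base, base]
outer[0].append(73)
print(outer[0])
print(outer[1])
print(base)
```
[8, 4, 73]
[8, 4, 73]
[8, 4, 73]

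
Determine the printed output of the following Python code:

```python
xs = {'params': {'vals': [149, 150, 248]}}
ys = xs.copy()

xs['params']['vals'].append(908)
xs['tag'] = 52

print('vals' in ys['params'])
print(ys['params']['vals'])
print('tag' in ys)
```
True
[149, 150, 248, 908]
False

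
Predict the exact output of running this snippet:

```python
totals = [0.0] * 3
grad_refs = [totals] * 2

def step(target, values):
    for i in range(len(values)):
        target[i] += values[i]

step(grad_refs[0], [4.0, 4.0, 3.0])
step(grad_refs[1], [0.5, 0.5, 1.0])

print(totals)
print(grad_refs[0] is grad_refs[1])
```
[4.5, 4.5, 4.0]
True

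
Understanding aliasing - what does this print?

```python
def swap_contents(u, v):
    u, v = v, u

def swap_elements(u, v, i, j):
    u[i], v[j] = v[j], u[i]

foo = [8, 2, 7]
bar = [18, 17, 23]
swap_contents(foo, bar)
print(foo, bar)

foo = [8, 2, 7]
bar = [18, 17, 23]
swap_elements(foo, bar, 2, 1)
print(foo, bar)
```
[8, 2, 7] [18, 17, 23]
[8, 2, 17] [18, 7, 23]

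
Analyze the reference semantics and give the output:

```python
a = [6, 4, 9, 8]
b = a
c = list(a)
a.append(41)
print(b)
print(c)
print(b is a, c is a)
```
[6, 4, 9, 8, 41]
[6, 4, 9, 8]
True False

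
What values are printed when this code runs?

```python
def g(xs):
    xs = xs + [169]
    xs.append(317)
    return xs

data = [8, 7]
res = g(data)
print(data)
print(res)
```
[8, 7]
[8, 7, 169, 317]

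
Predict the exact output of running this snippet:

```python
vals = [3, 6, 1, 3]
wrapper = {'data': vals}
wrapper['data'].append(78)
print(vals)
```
[3, 6, 1, 3, 78]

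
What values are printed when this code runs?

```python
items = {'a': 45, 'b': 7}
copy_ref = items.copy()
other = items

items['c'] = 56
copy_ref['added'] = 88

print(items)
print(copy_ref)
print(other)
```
{'a': 45, 'b': 7, 'c': 56}
{'a': 45, 'b': 7, 'added': 88}
{'a': 45, 'b': 7, 'c': 56}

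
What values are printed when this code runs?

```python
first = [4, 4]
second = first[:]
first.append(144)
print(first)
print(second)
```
[4, 4, 144]
[4, 4]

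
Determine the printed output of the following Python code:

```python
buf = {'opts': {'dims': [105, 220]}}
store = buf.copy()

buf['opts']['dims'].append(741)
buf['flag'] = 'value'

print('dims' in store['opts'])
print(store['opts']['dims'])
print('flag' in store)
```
True
[105, 220, 741]
False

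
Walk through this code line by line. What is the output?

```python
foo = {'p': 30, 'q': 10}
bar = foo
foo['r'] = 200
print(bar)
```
{'p': 30, 'q': 10, 'r': 200}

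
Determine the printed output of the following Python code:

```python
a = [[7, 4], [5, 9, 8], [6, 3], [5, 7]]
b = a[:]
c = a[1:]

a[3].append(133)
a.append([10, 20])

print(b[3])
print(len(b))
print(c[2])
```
[5, 7, 133]
4
[5, 7, 133]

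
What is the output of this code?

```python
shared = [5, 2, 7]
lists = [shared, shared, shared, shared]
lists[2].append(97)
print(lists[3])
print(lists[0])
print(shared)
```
[5, 2, 7, 97]
[5, 2, 7, 97]
[5, 2, 7, 97]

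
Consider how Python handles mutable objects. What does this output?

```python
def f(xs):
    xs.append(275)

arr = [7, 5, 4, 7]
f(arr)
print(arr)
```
[7, 5, 4, 7, 275]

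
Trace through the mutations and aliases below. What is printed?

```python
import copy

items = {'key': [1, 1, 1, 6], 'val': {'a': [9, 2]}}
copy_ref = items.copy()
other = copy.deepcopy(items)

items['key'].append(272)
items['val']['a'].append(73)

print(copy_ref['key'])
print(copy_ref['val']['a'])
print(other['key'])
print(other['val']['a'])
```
[1, 1, 1, 6, 272]
[9, 2, 73]
[1, 1, 1, 6]
[9, 2]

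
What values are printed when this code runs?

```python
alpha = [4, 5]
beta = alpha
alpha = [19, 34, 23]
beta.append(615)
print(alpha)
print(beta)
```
[19, 34, 23]
[4, 5, 615]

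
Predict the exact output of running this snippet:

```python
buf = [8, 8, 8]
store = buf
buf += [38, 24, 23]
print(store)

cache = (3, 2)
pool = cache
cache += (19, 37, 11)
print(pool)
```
[8, 8, 8, 38, 24, 23]
(3, 2)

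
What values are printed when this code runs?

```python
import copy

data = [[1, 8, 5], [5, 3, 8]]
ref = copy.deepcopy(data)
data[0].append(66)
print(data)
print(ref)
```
[[1, 8, 5, 66], [5, 3, 8]]
[[1, 8, 5], [5, 3, 8]]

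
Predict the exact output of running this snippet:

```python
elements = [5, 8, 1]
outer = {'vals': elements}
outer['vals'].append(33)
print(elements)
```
[5, 8, 1, 33]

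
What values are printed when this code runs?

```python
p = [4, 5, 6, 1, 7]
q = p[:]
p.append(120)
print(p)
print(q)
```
[4, 5, 6, 1, 7, 120]
[4, 5, 6, 1, 7]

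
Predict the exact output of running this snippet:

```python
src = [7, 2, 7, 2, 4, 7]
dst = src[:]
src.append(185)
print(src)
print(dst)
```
[7, 2, 7, 2, 4, 7, 185]
[7, 2, 7, 2, 4, 7]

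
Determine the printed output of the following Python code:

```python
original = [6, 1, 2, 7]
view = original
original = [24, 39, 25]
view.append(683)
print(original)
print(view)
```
[24, 39, 25]
[6, 1, 2, 7, 683]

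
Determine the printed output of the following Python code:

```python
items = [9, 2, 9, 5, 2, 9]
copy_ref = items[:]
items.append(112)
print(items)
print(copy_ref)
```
[9, 2, 9, 5, 2, 9, 112]
[9, 2, 9, 5, 2, 9]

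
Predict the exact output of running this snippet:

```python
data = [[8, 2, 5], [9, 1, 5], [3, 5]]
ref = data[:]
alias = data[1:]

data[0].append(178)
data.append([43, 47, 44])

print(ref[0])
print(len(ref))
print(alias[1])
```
[8, 2, 5, 178]
3
[3, 5]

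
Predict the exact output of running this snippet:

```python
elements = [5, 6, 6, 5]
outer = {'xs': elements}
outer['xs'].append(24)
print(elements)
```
[5, 6, 6, 5, 24]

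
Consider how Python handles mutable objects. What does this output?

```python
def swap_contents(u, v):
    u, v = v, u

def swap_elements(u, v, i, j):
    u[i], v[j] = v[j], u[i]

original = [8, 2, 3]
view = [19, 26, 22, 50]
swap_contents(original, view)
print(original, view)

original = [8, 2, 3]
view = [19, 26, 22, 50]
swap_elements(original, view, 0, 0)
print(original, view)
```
[8, 2, 3] [19, 26, 22, 50]
[19, 2, 3] [8, 26, 22, 50]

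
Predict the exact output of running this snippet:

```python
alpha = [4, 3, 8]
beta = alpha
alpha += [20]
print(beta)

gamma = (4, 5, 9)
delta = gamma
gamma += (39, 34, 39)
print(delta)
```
[4, 3, 8, 20]
(4, 5, 9)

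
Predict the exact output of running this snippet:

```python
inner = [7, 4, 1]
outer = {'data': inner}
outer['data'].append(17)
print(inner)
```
[7, 4, 1, 17]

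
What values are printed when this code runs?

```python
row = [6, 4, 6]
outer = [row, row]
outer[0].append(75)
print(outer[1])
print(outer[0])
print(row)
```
[6, 4, 6, 75]
[6, 4, 6, 75]
[6, 4, 6, 75]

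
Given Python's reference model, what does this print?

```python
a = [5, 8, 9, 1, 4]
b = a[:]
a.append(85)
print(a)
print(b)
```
[5, 8, 9, 1, 4, 85]
[5, 8, 9, 1, 4]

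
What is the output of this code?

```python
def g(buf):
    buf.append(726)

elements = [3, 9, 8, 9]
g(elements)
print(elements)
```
[3, 9, 8, 9, 726]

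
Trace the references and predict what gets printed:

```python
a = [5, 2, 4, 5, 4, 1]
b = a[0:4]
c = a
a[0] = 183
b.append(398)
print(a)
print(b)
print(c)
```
[183, 2, 4, 5, 4, 1]
[5, 2, 4, 5, 398]
[183, 2, 4, 5, 4, 1]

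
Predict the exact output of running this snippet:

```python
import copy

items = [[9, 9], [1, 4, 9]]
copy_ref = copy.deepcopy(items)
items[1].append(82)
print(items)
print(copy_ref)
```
[[9, 9], [1, 4, 9, 82]]
[[9, 9], [1, 4, 9]]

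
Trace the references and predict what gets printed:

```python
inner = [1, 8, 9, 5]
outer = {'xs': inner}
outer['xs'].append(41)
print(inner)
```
[1, 8, 9, 5, 41]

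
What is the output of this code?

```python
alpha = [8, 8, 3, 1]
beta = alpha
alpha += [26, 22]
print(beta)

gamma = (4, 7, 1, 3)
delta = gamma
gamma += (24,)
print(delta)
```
[8, 8, 3, 1, 26, 22]
(4, 7, 1, 3)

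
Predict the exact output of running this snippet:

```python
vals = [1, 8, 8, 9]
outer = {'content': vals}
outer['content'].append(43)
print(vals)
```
[1, 8, 8, 9, 43]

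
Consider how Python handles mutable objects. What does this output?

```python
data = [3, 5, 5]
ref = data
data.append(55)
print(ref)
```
[3, 5, 5, 55]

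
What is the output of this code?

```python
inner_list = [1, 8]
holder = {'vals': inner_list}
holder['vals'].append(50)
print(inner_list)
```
[1, 8, 50]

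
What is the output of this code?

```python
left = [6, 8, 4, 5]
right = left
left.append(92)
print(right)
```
[6, 8, 4, 5, 92]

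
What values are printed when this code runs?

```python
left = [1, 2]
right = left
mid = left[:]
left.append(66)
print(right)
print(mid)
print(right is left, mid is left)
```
[1, 2, 66]
[1, 2]
True False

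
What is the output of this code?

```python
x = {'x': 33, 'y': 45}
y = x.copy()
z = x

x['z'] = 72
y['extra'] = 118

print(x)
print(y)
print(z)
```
{'x': 33, 'y': 45, 'z': 72}
{'x': 33, 'y': 45, 'extra': 118}
{'x': 33, 'y': 45, 'z': 72}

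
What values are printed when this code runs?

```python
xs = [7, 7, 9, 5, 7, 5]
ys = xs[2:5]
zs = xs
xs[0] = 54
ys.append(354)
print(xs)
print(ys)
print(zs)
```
[54, 7, 9, 5, 7, 5]
[9, 5, 7, 354]
[54, 7, 9, 5, 7, 5]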